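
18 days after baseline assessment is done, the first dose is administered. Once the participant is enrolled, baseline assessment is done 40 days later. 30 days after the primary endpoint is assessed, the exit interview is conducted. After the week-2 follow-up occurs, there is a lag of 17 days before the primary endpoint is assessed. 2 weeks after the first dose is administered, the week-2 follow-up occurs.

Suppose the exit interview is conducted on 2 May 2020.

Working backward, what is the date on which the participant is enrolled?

The exit interview is conducted: May 2, 2020.
The primary endpoint is assessed: May 2, 2020 − 30 days = Apr 2, 2020.
The week-2 follow-up occurs: Apr 2, 2020 − 17 days = Mar 16, 2020.
The first dose is administered: Mar 16, 2020 − 2 weeks = Mar 2, 2020.
Baseline assessment is done: Mar 2, 2020 − 18 days = Feb 13, 2020.
The participant is enrolled: Feb 13, 2020 − 40 days = Jan 4, 2020.

4 January 2020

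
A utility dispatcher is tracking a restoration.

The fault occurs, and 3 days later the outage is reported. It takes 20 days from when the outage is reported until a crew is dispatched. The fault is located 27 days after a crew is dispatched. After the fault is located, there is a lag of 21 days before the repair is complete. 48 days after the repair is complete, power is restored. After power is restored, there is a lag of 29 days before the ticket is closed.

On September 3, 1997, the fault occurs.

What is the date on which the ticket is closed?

The fault occurs: Sep 3, 1997.
The outage is reported: Sep 3, 1997 + 3 days = Sep 6, 1997.
A crew is dispatched: Sep 6, 1997 + 20 days = Sep 26, 1997.
The fault is located: Sep 26, 1997 + 27 days = Oct 23, 1997.
The repair is complete: Oct 23, 1997 + 21 days = Nov 13, 1997.
Power is restored: Nov 13, 1997 + 48 days = Dec 31, 1997.
The ticket is closed: Dec 31, 1997 + 29 days = Jan 29, 1998.

January 29, 1998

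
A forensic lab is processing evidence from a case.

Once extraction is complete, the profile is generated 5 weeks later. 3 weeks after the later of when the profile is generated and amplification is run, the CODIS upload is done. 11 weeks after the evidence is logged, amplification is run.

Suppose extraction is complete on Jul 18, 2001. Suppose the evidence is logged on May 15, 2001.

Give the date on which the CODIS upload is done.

Extraction is complete: Jul 18, 2001.
The profile is generated: Jul 18, 2001 + 5 weeks = Aug 22, 2001.
The evidence is logged: May 15, 2001.
Amplification is run: May 15, 2001 + 11 weeks = Jul 31, 2001.
Both prerequisites met — the profile is generated (Aug 22, 2001), amplification is run (Jul 31, 2001); the later is Aug 22, 2001.
The CODIS upload is done: Aug 22, 2001 + 3 weeks = Sep 12, 2001.

Sep 12, 2001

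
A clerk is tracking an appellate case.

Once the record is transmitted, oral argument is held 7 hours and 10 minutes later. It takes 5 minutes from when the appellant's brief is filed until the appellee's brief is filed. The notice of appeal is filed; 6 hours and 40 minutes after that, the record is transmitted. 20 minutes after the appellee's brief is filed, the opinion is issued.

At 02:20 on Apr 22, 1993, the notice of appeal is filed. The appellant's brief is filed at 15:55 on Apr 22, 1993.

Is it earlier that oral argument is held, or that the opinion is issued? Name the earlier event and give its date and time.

The notice of appeal is filed: 02:20 Apr 22, 1993.
The record is transmitted: 02:20 Apr 22, 1993 + 6h40m = 09:00 Apr 22, 1993.
Oral argument is held: 09:00 Apr 22, 1993 + 7h10m = 16:10 Apr 22, 1993.
The appellant's brief is filed: 15:55 Apr 22, 1993.
The appellee's brief is filed: 15:55 Apr 22, 1993 + 5m = 16:00 Apr 22, 1993.
The opinion is issued: 16:00 Apr 22, 1993 + 20m = 16:20 Apr 22, 1993.
Comparing: oral argument is held at 16:10 Apr 22, 1993 vs the opinion is issued at 16:20 Apr 22, 1993. Earlier: oral argument is held.

Oral argument is held — 16:10 on Apr 22, 1993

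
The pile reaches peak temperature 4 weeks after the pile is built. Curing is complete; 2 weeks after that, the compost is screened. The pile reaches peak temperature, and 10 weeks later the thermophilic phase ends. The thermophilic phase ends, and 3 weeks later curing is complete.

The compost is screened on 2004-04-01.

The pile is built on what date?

The compost is screened: Apr 1, 2004.
Curing is complete: Apr 1, 2004 − 2 weeks = Mar 18, 2004.
The thermophilic phase ends: Mar 18, 2004 − 3 weeks = Feb 26, 2004.
The pile reaches peak temperature: Feb 26, 2004 − 10 weeks = Dec 18, 2003.
The pile is built: Dec 18, 2003 − 4 weeks = Nov 20, 2003.

2003-11-20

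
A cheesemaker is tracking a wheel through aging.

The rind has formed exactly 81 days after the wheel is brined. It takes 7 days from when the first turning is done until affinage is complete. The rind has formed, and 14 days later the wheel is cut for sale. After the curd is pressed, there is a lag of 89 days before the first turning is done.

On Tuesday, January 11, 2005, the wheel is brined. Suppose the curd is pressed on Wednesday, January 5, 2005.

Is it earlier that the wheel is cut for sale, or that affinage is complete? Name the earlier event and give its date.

Affinage is complete — Monday, April 11, 2005

The wheel is brined: Jan 11, 2005.
The rind has formed: Jan 11, 2005 + 81 days = Apr 2, 2005.
The wheel is cut for sale: Apr 2, 2005 + 14 days = Apr 16, 2005.
The curd is pressed: Jan 5, 2005.
The first turning is done: Jan 5, 2005 + 89 days = Apr 4, 2005.
Affinage is complete: Apr 4, 2005 + 7 days = Apr 11, 2005.
Comparing: the wheel is cut for sale on Apr 16, 2005 vs affinage is complete on Apr 11, 2005. Earlier: affinage is complete.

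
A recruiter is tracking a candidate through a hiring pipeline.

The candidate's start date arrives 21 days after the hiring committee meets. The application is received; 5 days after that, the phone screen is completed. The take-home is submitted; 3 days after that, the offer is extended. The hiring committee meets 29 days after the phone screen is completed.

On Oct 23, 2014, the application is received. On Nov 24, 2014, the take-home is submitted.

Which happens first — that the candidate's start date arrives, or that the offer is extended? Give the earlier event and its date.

The offer is extended — Nov 27, 2014

The application is received: Oct 23, 2014.
The phone screen is completed: Oct 23, 2014 + 5 days = Oct 28, 2014.
The hiring committee meets: Oct 28, 2014 + 29 days = Nov 26, 2014.
The candidate's start date arrives: Nov 26, 2014 + 21 days = Dec 17, 2014.
The take-home is submitted: Nov 24, 2014.
The offer is extended: Nov 24, 2014 + 3 days = Nov 27, 2014.
Comparing: the candidate's start date arrives on Dec 17, 2014 vs the offer is extended on Nov 27, 2014. Earlier: the offer is extended.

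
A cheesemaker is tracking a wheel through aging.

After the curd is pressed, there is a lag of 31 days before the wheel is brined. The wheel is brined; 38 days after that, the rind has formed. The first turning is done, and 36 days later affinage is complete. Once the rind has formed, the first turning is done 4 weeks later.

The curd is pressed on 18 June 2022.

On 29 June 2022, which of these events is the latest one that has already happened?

The curd is pressed: Jun 18, 2022.
The wheel is brined: Jun 18, 2022 + 31 days = Jul 19, 2022.
The rind has formed: Jul 19, 2022 + 38 days = Aug 26, 2022.
The first turning is done: Aug 26, 2022 + 4 weeks = Sep 23, 2022.
Affinage is complete: Sep 23, 2022 + 36 days = Oct 29, 2022.
Jun 29, 2022 falls between when the curd is pressed (Jun 18, 2022) and when the wheel is brined (Jul 19, 2022).

The curd is pressed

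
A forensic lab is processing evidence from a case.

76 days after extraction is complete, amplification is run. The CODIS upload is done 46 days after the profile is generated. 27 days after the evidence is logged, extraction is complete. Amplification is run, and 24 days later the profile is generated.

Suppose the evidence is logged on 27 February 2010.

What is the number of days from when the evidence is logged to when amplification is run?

Causal path: the evidence is logged → extraction is complete → amplification is run.
Total delay along the path: 27 + 76 = 103 days.

103 days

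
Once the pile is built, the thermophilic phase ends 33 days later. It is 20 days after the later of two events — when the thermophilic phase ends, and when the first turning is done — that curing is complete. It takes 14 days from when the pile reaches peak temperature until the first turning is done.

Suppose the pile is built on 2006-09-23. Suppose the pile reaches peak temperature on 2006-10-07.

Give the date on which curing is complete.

The pile is built: Sep 23, 2006.
The thermophilic phase ends: Sep 23, 2006 + 33 days = Oct 26, 2006.
The pile reaches peak temperature: Oct 7, 2006.
The first turning is done: Oct 7, 2006 + 14 days = Oct 21, 2006.
Both prerequisites met — the thermophilic phase ends (Oct 26, 2006), the first turning is done (Oct 21, 2006); the later is Oct 26, 2006.
Curing is complete: Oct 26, 2006 + 20 days = Nov 15, 2006.

2006-11-15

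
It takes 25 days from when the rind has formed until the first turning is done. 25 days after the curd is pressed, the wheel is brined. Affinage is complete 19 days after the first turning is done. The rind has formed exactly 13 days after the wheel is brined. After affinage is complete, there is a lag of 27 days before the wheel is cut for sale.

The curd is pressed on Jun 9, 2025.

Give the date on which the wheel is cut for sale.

The curd is pressed: Jun 9, 2025.
The wheel is brined: Jun 9, 2025 + 25 days = Jul 4, 2025.
The rind has formed: Jul 4, 2025 + 13 days = Jul 17, 2025.
The first turning is done: Jul 17, 2025 + 25 days = Aug 11, 2025.
Affinage is complete: Aug 11, 2025 + 19 days = Aug 30, 2025.
The wheel is cut for sale: Aug 30, 2025 + 27 days = Sep 26, 2025.

Sep 26, 2025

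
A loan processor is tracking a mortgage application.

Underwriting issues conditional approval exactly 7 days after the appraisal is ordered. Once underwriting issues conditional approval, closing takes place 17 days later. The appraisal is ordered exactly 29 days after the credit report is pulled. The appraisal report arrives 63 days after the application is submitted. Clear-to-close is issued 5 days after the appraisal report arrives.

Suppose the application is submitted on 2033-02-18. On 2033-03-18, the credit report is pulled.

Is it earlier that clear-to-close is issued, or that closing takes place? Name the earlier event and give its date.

Clear-to-close is issued — 2033-04-27

The application is submitted: Feb 18, 2033.
The appraisal report arrives: Feb 18, 2033 + 63 days = Apr 22, 2033.
Clear-to-close is issued: Apr 22, 2033 + 5 days = Apr 27, 2033.
The credit report is pulled: Mar 18, 2033.
The appraisal is ordered: Mar 18, 2033 + 29 days = Apr 16, 2033.
Underwriting issues conditional approval: Apr 16, 2033 + 7 days = Apr 23, 2033.
Closing takes place: Apr 23, 2033 + 17 days = May 10, 2033.
Comparing: clear-to-close is issued on Apr 27, 2033 vs closing takes place on May 10, 2033. Earlier: clear-to-close is issued.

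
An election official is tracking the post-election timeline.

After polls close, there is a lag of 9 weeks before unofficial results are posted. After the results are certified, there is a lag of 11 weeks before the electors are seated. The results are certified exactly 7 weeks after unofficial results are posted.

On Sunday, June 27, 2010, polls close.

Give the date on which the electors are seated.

Polls close: Jun 27, 2010.
Unofficial results are posted: Jun 27, 2010 + 9 weeks = Aug 29, 2010.
The results are certified: Aug 29, 2010 + 7 weeks = Oct 17, 2010.
The electors are seated: Oct 17, 2010 + 11 weeks = Jan 2, 2011.

Sunday, January 2, 2011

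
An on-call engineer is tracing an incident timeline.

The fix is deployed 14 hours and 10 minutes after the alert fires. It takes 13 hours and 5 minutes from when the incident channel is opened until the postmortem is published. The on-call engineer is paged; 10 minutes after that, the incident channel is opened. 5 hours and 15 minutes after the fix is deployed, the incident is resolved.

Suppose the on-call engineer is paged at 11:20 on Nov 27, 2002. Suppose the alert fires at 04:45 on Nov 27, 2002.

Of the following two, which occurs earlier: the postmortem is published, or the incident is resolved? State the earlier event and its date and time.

The incident is resolved — 00:10 on Nov 28, 2002

The on-call engineer is paged: 11:20 Nov 27, 2002.
The incident channel is opened: 11:20 Nov 27, 2002 + 10m = 11:30 Nov 27, 2002.
The postmortem is published: 11:30 Nov 27, 2002 + 13h05m = 00:35 Nov 28, 2002.
The alert fires: 04:45 Nov 27, 2002.
The fix is deployed: 04:45 Nov 27, 2002 + 14h10m = 18:55 Nov 27, 2002.
The incident is resolved: 18:55 Nov 27, 2002 + 5h15m = 00:10 Nov 28, 2002.
Comparing: the postmortem is published at 00:35 Nov 28, 2002 vs the incident is resolved at 00:10 Nov 28, 2002. Earlier: the incident is resolved.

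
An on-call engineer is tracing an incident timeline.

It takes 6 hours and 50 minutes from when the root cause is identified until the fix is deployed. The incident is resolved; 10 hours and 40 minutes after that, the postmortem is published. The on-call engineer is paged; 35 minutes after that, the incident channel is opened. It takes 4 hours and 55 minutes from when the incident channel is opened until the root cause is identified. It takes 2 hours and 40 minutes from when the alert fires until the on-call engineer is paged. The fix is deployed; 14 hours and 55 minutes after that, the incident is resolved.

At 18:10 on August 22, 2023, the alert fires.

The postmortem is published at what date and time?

The alert fires: 18:10 Aug 22, 2023.
The on-call engineer is paged: 18:10 Aug 22, 2023 + 2h40m = 20:50 Aug 22, 2023.
The incident channel is opened: 20:50 Aug 22, 2023 + 35m = 21:25 Aug 22, 2023.
The root cause is identified: 21:25 Aug 22, 2023 + 4h55m = 02:20 Aug 23, 2023.
The fix is deployed: 02:20 Aug 23, 2023 + 6h50m = 09:10 Aug 23, 2023.
The incident is resolved: 09:10 Aug 23, 2023 + 14h55m = 00:05 Aug 24, 2023.
The postmortem is published: 00:05 Aug 24, 2023 + 10h40m = 10:45 Aug 24, 2023.

10:45 on August 24, 2023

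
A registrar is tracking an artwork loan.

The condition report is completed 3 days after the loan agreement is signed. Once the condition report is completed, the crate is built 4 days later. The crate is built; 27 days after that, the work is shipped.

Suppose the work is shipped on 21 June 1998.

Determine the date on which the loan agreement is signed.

The work is shipped: Jun 21, 1998.
The crate is built: Jun 21, 1998 − 27 days = May 25, 1998.
The condition report is completed: May 25, 1998 − 4 days = May 21, 1998.
The loan agreement is signed: May 21, 1998 − 3 days = May 18, 1998.

18 May 1998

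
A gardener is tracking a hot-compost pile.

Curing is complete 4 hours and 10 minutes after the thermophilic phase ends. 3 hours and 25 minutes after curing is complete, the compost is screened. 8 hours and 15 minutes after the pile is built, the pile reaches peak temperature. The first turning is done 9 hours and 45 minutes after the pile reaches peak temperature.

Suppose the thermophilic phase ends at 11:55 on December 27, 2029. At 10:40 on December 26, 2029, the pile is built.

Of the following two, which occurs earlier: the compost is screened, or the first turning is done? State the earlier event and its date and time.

The first turning is done — 04:40 on December 27, 2029

The thermophilic phase ends: 11:55 Dec 27, 2029.
Curing is complete: 11:55 Dec 27, 2029 + 4h10m = 16:05 Dec 27, 2029.
The compost is screened: 16:05 Dec 27, 2029 + 3h25m = 19:30 Dec 27, 2029.
The pile is built: 10:40 Dec 26, 2029.
The pile reaches peak temperature: 10:40 Dec 26, 2029 + 8h15m = 18:55 Dec 26, 2029.
The first turning is done: 18:55 Dec 26, 2029 + 9h45m = 04:40 Dec 27, 2029.
Comparing: the compost is screened at 19:30 Dec 27, 2029 vs the first turning is done at 04:40 Dec 27, 2029. Earlier: the first turning is done.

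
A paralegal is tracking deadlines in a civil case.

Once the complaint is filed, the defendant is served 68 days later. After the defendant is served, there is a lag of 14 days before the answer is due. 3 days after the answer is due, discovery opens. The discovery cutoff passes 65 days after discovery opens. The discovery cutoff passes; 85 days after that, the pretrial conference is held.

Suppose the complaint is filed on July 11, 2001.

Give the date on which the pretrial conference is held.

The complaint is filed: Jul 11, 2001.
The defendant is served: Jul 11, 2001 + 68 days = Sep 17, 2001.
The answer is due: Sep 17, 2001 + 14 days = Oct 1, 2001.
Discovery opens: Oct 1, 2001 + 3 days = Oct 4, 2001.
The discovery cutoff passes: Oct 4, 2001 + 65 days = Dec 8, 2001.
The pretrial conference is held: Dec 8, 2001 + 85 days = Mar 3, 2002.

March 3, 2002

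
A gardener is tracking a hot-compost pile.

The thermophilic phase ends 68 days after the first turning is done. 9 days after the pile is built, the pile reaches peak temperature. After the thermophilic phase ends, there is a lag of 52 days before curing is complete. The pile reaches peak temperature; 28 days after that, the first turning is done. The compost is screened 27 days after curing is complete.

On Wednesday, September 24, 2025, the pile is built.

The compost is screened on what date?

The pile is built: Sep 24, 2025.
The pile reaches peak temperature: Sep 24, 2025 + 9 days = Oct 3, 2025.
The first turning is done: Oct 3, 2025 + 28 days = Oct 31, 2025.
The thermophilic phase ends: Oct 31, 2025 + 68 days = Jan 7, 2026.
Curing is complete: Jan 7, 2026 + 52 days = Feb 28, 2026.
The compost is screened: Feb 28, 2026 + 27 days = Mar 27, 2026.

Friday, March 27, 2026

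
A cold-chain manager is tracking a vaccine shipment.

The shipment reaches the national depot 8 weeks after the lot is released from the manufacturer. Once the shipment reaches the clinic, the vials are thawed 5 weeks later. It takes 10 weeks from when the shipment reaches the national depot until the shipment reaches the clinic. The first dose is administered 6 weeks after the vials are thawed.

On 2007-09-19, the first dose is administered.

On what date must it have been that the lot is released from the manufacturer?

The first dose is administered: Sep 19, 2007.
The vials are thawed: Sep 19, 2007 − 6 weeks = Aug 8, 2007.
The shipment reaches the clinic: Aug 8, 2007 − 5 weeks = Jul 4, 2007.
The shipment reaches the national depot: Jul 4, 2007 − 10 weeks = Apr 25, 2007.
The lot is released from the manufacturer: Apr 25, 2007 − 8 weeks = Feb 28, 2007.

2007-02-28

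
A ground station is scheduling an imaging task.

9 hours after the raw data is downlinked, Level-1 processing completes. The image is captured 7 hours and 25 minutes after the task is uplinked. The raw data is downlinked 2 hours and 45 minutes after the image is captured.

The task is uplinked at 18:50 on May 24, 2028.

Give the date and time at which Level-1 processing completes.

The task is uplinked: 18:50 May 24, 2028.
The image is captured: 18:50 May 24, 2028 + 7h25m = 02:15 May 25, 2028.
The raw data is downlinked: 02:15 May 25, 2028 + 2h45m = 05:00 May 25, 2028.
Level-1 processing completes: 05:00 May 25, 2028 + 9h = 14:00 May 25, 2028.

14:00 on May 25, 2028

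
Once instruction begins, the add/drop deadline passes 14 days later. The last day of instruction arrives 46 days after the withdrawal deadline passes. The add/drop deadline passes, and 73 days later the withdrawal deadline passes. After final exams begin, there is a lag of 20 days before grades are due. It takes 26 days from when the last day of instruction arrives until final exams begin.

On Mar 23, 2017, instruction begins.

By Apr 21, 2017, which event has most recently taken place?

The add/drop deadline passes

Instruction begins: Mar 23, 2017.
The add/drop deadline passes: Mar 23, 2017 + 14 days = Apr 6, 2017.
The withdrawal deadline passes: Apr 6, 2017 + 73 days = Jun 18, 2017.
The last day of instruction arrives: Jun 18, 2017 + 46 days = Aug 3, 2017.
Final exams begin: Aug 3, 2017 + 26 days = Aug 29, 2017.
Grades are due: Aug 29, 2017 + 20 days = Sep 18, 2017.
Apr 21, 2017 falls between when the add/drop deadline passes (Apr 6, 2017) and when the withdrawal deadline passes (Jun 18, 2017).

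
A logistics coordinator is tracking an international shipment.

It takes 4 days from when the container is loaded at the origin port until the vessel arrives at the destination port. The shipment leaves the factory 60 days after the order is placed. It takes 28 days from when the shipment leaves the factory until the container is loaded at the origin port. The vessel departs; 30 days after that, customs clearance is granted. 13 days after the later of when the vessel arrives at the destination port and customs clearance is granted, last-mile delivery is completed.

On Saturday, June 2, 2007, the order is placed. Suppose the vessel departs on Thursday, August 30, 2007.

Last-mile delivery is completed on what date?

The order is placed: Jun 2, 2007.
The shipment leaves the factory: Jun 2, 2007 + 60 days = Aug 1, 2007.
The container is loaded at the origin port: Aug 1, 2007 + 28 days = Aug 29, 2007.
The vessel arrives at the destination port: Aug 29, 2007 + 4 days = Sep 2, 2007.
The vessel departs: Aug 30, 2007.
Customs clearance is granted: Aug 30, 2007 + 30 days = Sep 29, 2007.
Both prerequisites met — the vessel arrives at the destination port (Sep 2, 2007), customs clearance is granted (Sep 29, 2007); the later is Sep 29, 2007.
Last-mile delivery is completed: Sep 29, 2007 + 13 days = Oct 12, 2007.

Friday, October 12, 2007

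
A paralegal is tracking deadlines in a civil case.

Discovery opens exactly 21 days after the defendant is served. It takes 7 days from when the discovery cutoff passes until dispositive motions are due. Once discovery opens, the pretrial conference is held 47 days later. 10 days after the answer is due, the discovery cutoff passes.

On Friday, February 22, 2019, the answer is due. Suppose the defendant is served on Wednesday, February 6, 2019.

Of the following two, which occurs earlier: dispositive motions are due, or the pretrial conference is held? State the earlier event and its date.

Dispositive motions are due — Monday, March 11, 2019

The answer is due: Feb 22, 2019.
The discovery cutoff passes: Feb 22, 2019 + 10 days = Mar 4, 2019.
Dispositive motions are due: Mar 4, 2019 + 7 days = Mar 11, 2019.
The defendant is served: Feb 6, 2019.
Discovery opens: Feb 6, 2019 + 21 days = Feb 27, 2019.
The pretrial conference is held: Feb 27, 2019 + 47 days = Apr 15, 2019.
Comparing: dispositive motions are due on Mar 11, 2019 vs the pretrial conference is held on Apr 15, 2019. Earlier: dispositive motions are due.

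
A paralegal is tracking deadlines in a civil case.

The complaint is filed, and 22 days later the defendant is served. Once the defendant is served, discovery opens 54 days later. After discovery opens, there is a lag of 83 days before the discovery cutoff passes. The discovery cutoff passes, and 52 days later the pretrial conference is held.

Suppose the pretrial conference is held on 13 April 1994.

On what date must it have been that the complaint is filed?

14 September 1993

The pretrial conference is held: Apr 13, 1994.
The discovery cutoff passes: Apr 13, 1994 − 52 days = Feb 20, 1994.
Discovery opens: Feb 20, 1994 − 83 days = Nov 29, 1993.
The defendant is served: Nov 29, 1993 − 54 days = Oct 6, 1993.
The complaint is filed: Oct 6, 1993 − 22 days = Sep 14, 1993.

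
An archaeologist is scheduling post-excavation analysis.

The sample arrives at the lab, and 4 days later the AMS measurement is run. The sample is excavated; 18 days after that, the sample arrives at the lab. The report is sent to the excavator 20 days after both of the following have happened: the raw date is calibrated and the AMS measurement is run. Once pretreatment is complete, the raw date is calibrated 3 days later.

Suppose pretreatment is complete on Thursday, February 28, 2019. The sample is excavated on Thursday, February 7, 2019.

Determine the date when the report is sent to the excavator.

Pretreatment is complete: Feb 28, 2019.
The raw date is calibrated: Feb 28, 2019 + 3 days = Mar 3, 2019.
The sample is excavated: Feb 7, 2019.
The sample arrives at the lab: Feb 7, 2019 + 18 days = Feb 25, 2019.
The AMS measurement is run: Feb 25, 2019 + 4 days = Mar 1, 2019.
Both prerequisites met — the raw date is calibrated (Mar 3, 2019), the AMS measurement is run (Mar 1, 2019); the later is Mar 3, 2019.
The report is sent to the excavator: Mar 3, 2019 + 20 days = Mar 23, 2019.

Saturday, March 23, 2019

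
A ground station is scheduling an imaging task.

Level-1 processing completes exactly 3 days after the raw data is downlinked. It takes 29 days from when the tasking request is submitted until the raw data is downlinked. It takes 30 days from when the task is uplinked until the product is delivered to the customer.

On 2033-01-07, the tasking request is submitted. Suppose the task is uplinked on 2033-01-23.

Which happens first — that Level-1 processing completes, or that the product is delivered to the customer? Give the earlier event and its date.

Level-1 processing completes — 2033-02-08

The tasking request is submitted: Jan 7, 2033.
The raw data is downlinked: Jan 7, 2033 + 29 days = Feb 5, 2033.
Level-1 processing completes: Feb 5, 2033 + 3 days = Feb 8, 2033.
The task is uplinked: Jan 23, 2033.
The product is delivered to the customer: Jan 23, 2033 + 30 days = Feb 22, 2033.
Comparing: Level-1 processing completes on Feb 8, 2033 vs the product is delivered to the customer on Feb 22, 2033. Earlier: Level-1 processing completes.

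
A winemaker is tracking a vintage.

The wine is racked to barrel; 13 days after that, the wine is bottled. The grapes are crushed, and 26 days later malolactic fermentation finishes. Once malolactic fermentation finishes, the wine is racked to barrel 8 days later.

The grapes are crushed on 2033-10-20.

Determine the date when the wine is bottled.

2033-12-06

The grapes are crushed: Oct 20, 2033.
Malolactic fermentation finishes: Oct 20, 2033 + 26 days = Nov 15, 2033.
The wine is racked to barrel: Nov 15, 2033 + 8 days = Nov 23, 2033.
The wine is bottled: Nov 23, 2033 + 13 days = Dec 6, 2033.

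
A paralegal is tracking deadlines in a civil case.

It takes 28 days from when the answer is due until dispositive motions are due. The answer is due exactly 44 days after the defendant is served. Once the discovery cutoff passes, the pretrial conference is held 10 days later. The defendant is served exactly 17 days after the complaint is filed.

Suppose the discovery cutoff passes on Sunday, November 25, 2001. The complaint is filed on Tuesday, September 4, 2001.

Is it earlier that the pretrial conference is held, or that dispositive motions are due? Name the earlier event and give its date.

The discovery cutoff passes: Nov 25, 2001.
The pretrial conference is held: Nov 25, 2001 + 10 days = Dec 5, 2001.
The complaint is filed: Sep 4, 2001.
The defendant is served: Sep 4, 2001 + 17 days = Sep 21, 2001.
The answer is due: Sep 21, 2001 + 44 days = Nov 4, 2001.
Dispositive motions are due: Nov 4, 2001 + 28 days = Dec 2, 2001.
Comparing: the pretrial conference is held on Dec 5, 2001 vs dispositive motions are due on Dec 2, 2001. Earlier: dispositive motions are due.

Dispositive motions are due — Sunday, December 2, 2001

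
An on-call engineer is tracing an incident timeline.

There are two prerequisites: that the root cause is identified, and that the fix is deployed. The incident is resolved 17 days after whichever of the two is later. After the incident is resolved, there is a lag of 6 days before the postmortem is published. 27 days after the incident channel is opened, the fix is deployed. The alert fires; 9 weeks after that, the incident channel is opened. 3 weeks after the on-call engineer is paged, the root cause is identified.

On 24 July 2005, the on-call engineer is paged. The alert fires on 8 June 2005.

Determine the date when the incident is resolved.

The on-call engineer is paged: Jul 24, 2005.
The root cause is identified: Jul 24, 2005 + 3 weeks = Aug 14, 2005.
The alert fires: Jun 8, 2005.
The incident channel is opened: Jun 8, 2005 + 9 weeks = Aug 10, 2005.
The fix is deployed: Aug 10, 2005 + 27 days = Sep 6, 2005.
Both prerequisites met — the root cause is identified (Aug 14, 2005), the fix is deployed (Sep 6, 2005); the later is Sep 6, 2005.
The incident is resolved: Sep 6, 2005 + 17 days = Sep 23, 2005.

23 September 2005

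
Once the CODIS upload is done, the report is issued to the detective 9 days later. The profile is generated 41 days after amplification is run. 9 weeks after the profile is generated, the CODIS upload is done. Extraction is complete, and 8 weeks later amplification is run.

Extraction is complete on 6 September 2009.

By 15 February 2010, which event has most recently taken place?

The CODIS upload is done

Extraction is complete: Sep 6, 2009.
Amplification is run: Sep 6, 2009 + 8 weeks = Nov 1, 2009.
The profile is generated: Nov 1, 2009 + 41 days = Dec 12, 2009.
The CODIS upload is done: Dec 12, 2009 + 9 weeks = Feb 13, 2010.
The report is issued to the detective: Feb 13, 2010 + 9 days = Feb 22, 2010.
Feb 15, 2010 falls between when the CODIS upload is done (Feb 13, 2010) and when the report is issued to the detective (Feb 22, 2010).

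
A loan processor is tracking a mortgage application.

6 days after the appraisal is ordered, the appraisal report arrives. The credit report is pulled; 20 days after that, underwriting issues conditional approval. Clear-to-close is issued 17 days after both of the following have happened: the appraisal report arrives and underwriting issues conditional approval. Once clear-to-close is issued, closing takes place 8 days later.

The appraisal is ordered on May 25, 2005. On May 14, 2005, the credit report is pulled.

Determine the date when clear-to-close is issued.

June 20, 2005

The appraisal is ordered: May 25, 2005.
The appraisal report arrives: May 25, 2005 + 6 days = May 31, 2005.
The credit report is pulled: May 14, 2005.
Underwriting issues conditional approval: May 14, 2005 + 20 days = Jun 3, 2005.
Both prerequisites met — the appraisal report arrives (May 31, 2005), underwriting issues conditional approval (Jun 3, 2005); the later is Jun 3, 2005.
Clear-to-close is issued: Jun 3, 2005 + 17 days = Jun 20, 2005.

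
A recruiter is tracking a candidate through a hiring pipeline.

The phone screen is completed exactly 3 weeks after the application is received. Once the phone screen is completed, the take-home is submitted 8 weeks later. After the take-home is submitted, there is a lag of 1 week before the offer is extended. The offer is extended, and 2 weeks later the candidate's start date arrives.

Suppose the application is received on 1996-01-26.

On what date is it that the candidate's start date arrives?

1996-05-03

The application is received: Jan 26, 1996.
The phone screen is completed: Jan 26, 1996 + 3 weeks = Feb 16, 1996.
The take-home is submitted: Feb 16, 1996 + 8 weeks = Apr 12, 1996.
The offer is extended: Apr 12, 1996 + 1 week = Apr 19, 1996.
The candidate's start date arrives: Apr 19, 1996 + 2 weeks = May 3, 1996.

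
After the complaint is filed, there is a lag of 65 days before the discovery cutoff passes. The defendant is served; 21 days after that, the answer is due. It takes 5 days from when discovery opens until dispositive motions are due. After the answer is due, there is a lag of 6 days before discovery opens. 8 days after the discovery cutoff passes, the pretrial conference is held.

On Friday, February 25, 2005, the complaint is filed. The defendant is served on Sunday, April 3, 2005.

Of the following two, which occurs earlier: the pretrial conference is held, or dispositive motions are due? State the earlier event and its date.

Dispositive motions are due — Thursday, May 5, 2005

The complaint is filed: Feb 25, 2005.
The discovery cutoff passes: Feb 25, 2005 + 65 days = May 1, 2005.
The pretrial conference is held: May 1, 2005 + 8 days = May 9, 2005.
The defendant is served: Apr 3, 2005.
The answer is due: Apr 3, 2005 + 21 days = Apr 24, 2005.
Discovery opens: Apr 24, 2005 + 6 days = Apr 30, 2005.
Dispositive motions are due: Apr 30, 2005 + 5 days = May 5, 2005.
Comparing: the pretrial conference is held on May 9, 2005 vs dispositive motions are due on May 5, 2005. Earlier: dispositive motions are due.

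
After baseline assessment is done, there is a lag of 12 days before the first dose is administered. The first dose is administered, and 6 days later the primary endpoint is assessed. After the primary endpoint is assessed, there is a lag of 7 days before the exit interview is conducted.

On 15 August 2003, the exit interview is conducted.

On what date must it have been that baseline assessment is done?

21 July 2003

The exit interview is conducted: Aug 15, 2003.
The primary endpoint is assessed: Aug 15, 2003 − 7 days = Aug 8, 2003.
The first dose is administered: Aug 8, 2003 − 6 days = Aug 2, 2003.
Baseline assessment is done: Aug 2, 2003 − 12 days = Jul 21, 2003.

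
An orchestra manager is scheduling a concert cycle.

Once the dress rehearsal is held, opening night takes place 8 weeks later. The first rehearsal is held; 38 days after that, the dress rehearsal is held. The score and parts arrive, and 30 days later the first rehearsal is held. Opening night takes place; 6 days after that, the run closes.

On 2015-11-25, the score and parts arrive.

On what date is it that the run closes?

2016-04-03

The score and parts arrive: Nov 25, 2015.
The first rehearsal is held: Nov 25, 2015 + 30 days = Dec 25, 2015.
The dress rehearsal is held: Dec 25, 2015 + 38 days = Feb 1, 2016.
Opening night takes place: Feb 1, 2016 + 8 weeks = Mar 28, 2016.
The run closes: Mar 28, 2016 + 6 days = Apr 3, 2016.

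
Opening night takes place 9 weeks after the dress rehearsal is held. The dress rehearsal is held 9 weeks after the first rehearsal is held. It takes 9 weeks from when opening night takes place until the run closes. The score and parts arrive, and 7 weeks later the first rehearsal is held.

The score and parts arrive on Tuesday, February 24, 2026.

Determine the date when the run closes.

Tuesday, October 20, 2026

The score and parts arrive: Feb 24, 2026.
The first rehearsal is held: Feb 24, 2026 + 7 weeks = Apr 14, 2026.
The dress rehearsal is held: Apr 14, 2026 + 9 weeks = Jun 16, 2026.
Opening night takes place: Jun 16, 2026 + 9 weeks = Aug 18, 2026.
The run closes: Aug 18, 2026 + 9 weeks = Oct 20, 2026.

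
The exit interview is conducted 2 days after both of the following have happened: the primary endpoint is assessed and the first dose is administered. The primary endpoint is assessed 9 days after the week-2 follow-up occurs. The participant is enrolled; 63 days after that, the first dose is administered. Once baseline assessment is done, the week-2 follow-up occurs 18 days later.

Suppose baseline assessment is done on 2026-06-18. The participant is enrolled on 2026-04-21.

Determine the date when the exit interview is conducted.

2026-07-17

Baseline assessment is done: Jun 18, 2026.
The week-2 follow-up occurs: Jun 18, 2026 + 18 days = Jul 6, 2026.
The primary endpoint is assessed: Jul 6, 2026 + 9 days = Jul 15, 2026.
The participant is enrolled: Apr 21, 2026.
The first dose is administered: Apr 21, 2026 + 63 days = Jun 23, 2026.
Both prerequisites met — the primary endpoint is assessed (Jul 15, 2026), the first dose is administered (Jun 23, 2026); the later is Jul 15, 2026.
The exit interview is conducted: Jul 15, 2026 + 2 days = Jul 17, 2026.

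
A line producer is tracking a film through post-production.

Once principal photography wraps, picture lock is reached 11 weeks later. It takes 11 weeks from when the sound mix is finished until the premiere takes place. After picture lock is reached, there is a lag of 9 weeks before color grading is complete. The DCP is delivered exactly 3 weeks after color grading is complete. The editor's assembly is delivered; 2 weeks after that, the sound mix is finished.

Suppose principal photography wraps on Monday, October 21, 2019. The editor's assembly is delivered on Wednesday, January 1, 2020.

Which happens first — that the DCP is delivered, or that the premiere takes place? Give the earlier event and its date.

Principal photography wraps: Oct 21, 2019.
Picture lock is reached: Oct 21, 2019 + 11 weeks = Jan 6, 2020.
Color grading is complete: Jan 6, 2020 + 9 weeks = Mar 9, 2020.
The DCP is delivered: Mar 9, 2020 + 3 weeks = Mar 30, 2020.
The editor's assembly is delivered: Jan 1, 2020.
The sound mix is finished: Jan 1, 2020 + 2 weeks = Jan 15, 2020.
The premiere takes place: Jan 15, 2020 + 11 weeks = Apr 1, 2020.
Comparing: the DCP is delivered on Mar 30, 2020 vs the premiere takes place on Apr 1, 2020. Earlier: the DCP is delivered.

The DCP is delivered — Monday, March 30, 2020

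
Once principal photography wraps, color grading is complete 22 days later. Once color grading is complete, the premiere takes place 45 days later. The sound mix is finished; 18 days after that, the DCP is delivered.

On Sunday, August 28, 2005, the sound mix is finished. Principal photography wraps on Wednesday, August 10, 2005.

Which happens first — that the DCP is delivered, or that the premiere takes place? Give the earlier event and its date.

The sound mix is finished: Aug 28, 2005.
The DCP is delivered: Aug 28, 2005 + 18 days = Sep 15, 2005.
Principal photography wraps: Aug 10, 2005.
Color grading is complete: Aug 10, 2005 + 22 days = Sep 1, 2005.
The premiere takes place: Sep 1, 2005 + 45 days = Oct 16, 2005.
Comparing: the DCP is delivered on Sep 15, 2005 vs the premiere takes place on Oct 16, 2005. Earlier: the DCP is delivered.

The DCP is delivered — Thursday, September 15, 2005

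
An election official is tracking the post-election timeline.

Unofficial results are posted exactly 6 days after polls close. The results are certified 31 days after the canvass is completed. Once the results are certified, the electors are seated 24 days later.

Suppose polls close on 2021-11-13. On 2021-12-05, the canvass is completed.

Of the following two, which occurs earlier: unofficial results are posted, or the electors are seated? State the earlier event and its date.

Polls close: Nov 13, 2021.
Unofficial results are posted: Nov 13, 2021 + 6 days = Nov 19, 2021.
The canvass is completed: Dec 5, 2021.
The results are certified: Dec 5, 2021 + 31 days = Jan 5, 2022.
The electors are seated: Jan 5, 2022 + 24 days = Jan 29, 2022.
Comparing: unofficial results are posted on Nov 19, 2021 vs the electors are seated on Jan 29, 2022. Earlier: unofficial results are posted.

Unofficial results are posted — 2021-11-19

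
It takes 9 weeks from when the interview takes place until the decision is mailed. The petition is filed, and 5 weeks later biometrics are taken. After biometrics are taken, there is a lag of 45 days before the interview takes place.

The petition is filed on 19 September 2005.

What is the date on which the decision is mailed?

The petition is filed: Sep 19, 2005.
Biometrics are taken: Sep 19, 2005 + 5 weeks = Oct 24, 2005.
The interview takes place: Oct 24, 2005 + 45 days = Dec 8, 2005.
The decision is mailed: Dec 8, 2005 + 9 weeks = Feb 9, 2006.

9 February 2006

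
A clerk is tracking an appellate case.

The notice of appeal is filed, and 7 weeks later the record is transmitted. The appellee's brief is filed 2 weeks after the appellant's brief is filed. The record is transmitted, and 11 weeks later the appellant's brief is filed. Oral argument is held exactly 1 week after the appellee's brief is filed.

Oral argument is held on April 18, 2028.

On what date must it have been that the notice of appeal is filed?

Oral argument is held: Apr 18, 2028.
The appellee's brief is filed: Apr 18, 2028 − 1 week = Apr 11, 2028.
The appellant's brief is filed: Apr 11, 2028 − 2 weeks = Mar 28, 2028.
The record is transmitted: Mar 28, 2028 − 11 weeks = Jan 11, 2028.
The notice of appeal is filed: Jan 11, 2028 − 7 weeks = Nov 23, 2027.

November 23, 2027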